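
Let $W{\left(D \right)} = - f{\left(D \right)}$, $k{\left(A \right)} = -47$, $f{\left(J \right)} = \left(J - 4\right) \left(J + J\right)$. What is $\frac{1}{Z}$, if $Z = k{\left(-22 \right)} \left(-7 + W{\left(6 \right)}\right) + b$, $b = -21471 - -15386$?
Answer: $- \frac{1}{4628} \approx -0.00021608$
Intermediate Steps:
$f{\left(J \right)} = 2 J \left(-4 + J\right)$ ($f{\left(J \right)} = \left(-4 + J\right) 2 J = 2 J \left(-4 + J\right)$)
$b = -6085$ ($b = -21471 + 15386 = -6085$)
$W{\left(D \right)} = - 2 D \left(-4 + D\right)$
$Z = -4628$ ($Z = - 47 \left(-7 + 2 \cdot 6 \left(4 - 6\right)\right) - 6085 = - 47 \left(-7 + 2 \cdot 6 \left(-2\right)\right) - 6085 = - 47 \left(-7 - 24\right) - 6085 = \left(-47\right) \left(-31\right) - 6085 = 1457 - 6085 = -4628$)
$\frac{1}{Z} = \frac{1}{-4628} = - \frac{1}{4628}$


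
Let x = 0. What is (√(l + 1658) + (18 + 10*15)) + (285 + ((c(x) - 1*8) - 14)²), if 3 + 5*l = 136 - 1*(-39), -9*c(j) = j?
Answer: 937 + √42310/5 ≈ 978.14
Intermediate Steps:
c(j) = -j/9
l = 172/5 (l = -⅗ + (136 - 1*(-39))/5 = -⅗ + (136 + 39)/5 = -⅗ + (⅕)*175 = -⅗ + 35 = 172/5 ≈ 34.400)
(√(l + 1658) + (18 + 10*15)) + (285 + ((c(x) - 1*8) - 14)²) = (√(172/5 + 1658) + (18 + 10*15)) + (285 + ((-⅑*0 - 1*8) - 14)²) = (√(8462/5) + (18 + 150)) + (285 + ((0 - 8) - 14)²) = (√42310/5 + 168) + (285 + (-8 - 14)²) = (168 + √42310/5) + (285 + (-22)²) = (168 + √42310/5) + (285 + 484) = (168 + √42310/5) + 769 = 937 + √42310/5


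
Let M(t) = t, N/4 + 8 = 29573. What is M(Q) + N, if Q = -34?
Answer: 118226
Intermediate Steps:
N = 118260 (N = -32 + 4*29573 = -32 + 118292 = 118260)
M(Q) + N = -34 + 118260 = 118226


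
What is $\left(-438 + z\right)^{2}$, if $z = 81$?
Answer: $127449$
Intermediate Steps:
$\left(-438 + z\right)^{2} = \left(-438 + 81\right)^{2} = \left(-357\right)^{2} = 127449$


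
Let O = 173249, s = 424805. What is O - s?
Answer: -251556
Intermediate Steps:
O - s = 173249 - 1*424805 = 173249 - 424805 = -251556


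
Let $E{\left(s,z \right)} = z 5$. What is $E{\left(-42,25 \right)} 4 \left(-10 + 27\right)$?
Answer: $8500$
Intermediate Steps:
$E{\left(s,z \right)} = 5 z$
$E{\left(-42,25 \right)} 4 \left(-10 + 27\right) = 5 \cdot 25 \cdot 4 \left(-10 + 27\right) = 125 \cdot 4 \cdot 17 = 125 \cdot 68 = 8500$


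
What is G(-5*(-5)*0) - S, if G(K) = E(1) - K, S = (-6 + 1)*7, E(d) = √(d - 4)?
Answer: 35 + I*√3 ≈ 35.0 + 1.732*I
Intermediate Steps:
E(d) = √(-4 + d)
S = -35 (S = -5*7 = -35)
G(K) = -K + I*√3 (G(K) = √(-4 + 1) - K = √(-3) - K = I*√3 - K = -K + I*√3)
G(-5*(-5)*0) - S = (-(-5*(-5))*0 + I*√3) - 1*(-35) = (-25*0 + I*√3) + 35 = (-1*0 + I*√3) + 35 = (0 + I*√3) + 35 = I*√3 + 35 = 35 + I*√3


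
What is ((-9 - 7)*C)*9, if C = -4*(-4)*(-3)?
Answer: 6912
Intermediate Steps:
C = -48 (C = 16*(-3) = -48)
((-9 - 7)*C)*9 = ((-9 - 7)*(-48))*9 = -16*(-48)*9 = 768*9 = 6912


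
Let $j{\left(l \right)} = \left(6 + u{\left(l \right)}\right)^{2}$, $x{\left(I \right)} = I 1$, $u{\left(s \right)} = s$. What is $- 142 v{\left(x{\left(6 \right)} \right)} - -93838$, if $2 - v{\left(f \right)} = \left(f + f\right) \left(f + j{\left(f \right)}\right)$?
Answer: $349154$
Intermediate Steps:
$x{\left(I \right)} = I$
$j{\left(l \right)} = \left(6 + l\right)^{2}$
$v{\left(f \right)} = 2 - 2 f \left(f + \left(6 + f\right)^{2}\right)$ ($v{\left(f \right)} = 2 - \left(f + f\right) \left(f + \left(6 + f\right)^{2}\right) = 2 - 2 f \left(f + \left(6 + f\right)^{2}\right)$)
$- 142 v{\left(x{\left(6 \right)} \right)} - -93838 = - 142 \left(2 - 2 \cdot 6^{2} - 12 \left(6 + 6\right)^{2}\right) - -93838 = - 142 \left(2 - 72 - 12 \cdot 12^{2}\right) + 93838 = - 142 \left(2 - 72 - 12 \cdot 144\right) + 93838 = - 142 \left(2 - 72 - 1728\right) + 93838 = \left(-142\right) \left(-1798\right) + 93838 = 255316 + 93838 = 349154$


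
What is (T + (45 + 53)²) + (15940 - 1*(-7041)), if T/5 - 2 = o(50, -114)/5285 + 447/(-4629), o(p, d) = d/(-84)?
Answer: 744240874637/22833314 ≈ 32595.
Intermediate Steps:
o(p, d) = -d/84 (o(p, d) = d*(-1/84) = -d/84)
T = 217337947/22833314 (T = 10 + 5*(-1/84*(-114)/5285 + 447/(-4629)) = 10 + 5*((19/14)*(1/5285) + 447*(-1/4629)) = 10 + 5*(19/73990 - 149/1543) = 10 + 5*(-10995193/114166570) = 10 - 10995193/22833314 = 217337947/22833314 ≈ 9.5185)
(T + (45 + 53)²) + (15940 - 1*(-7041)) = (217337947/22833314 + (45 + 53)²) + (15940 - 1*(-7041)) = (217337947/22833314 + 98²) + (15940 + 7041) = (217337947/22833314 + 9604) + 22981 = 219508485603/22833314 + 22981 = 744240874637/22833314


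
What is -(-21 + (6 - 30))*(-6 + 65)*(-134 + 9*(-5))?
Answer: -475245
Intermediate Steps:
-(-21 + (6 - 30))*(-6 + 65)*(-134 + 9*(-5)) = -(-21 - 24)*59*(-134 - 45) = -(-45*59)*(-179) = -(-2655)*(-179) = -1*475245 = -475245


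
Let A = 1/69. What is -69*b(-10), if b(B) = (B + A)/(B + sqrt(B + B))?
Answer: -689/12 - 689*I*sqrt(5)/60 ≈ -57.417 - 25.678*I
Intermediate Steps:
A = 1/69 ≈ 0.014493
b(B) = (1/69 + B)/(B + sqrt(2)*sqrt(B)) (b(B) = (B + 1/69)/(B + sqrt(B + B)) = (1/69 + B)/(B + sqrt(2*B)) = (1/69 + B)/(B + sqrt(2)*sqrt(B)))
-69*b(-10) = -69*(1/69 - 10)/(-10 + sqrt(2)*sqrt(-10)) = -69*(-689)/((-10 + sqrt(2)*(I*sqrt(10)))*69) = -69*(-689)/((-10 + 2*I*sqrt(5))*69) = -(-689)/(-10 + 2*I*sqrt(5)) = 689/(-10 + 2*I*sqrt(5))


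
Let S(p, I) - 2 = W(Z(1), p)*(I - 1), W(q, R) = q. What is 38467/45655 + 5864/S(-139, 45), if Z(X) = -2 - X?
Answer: -26272021/593515 ≈ -44.265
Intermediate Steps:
S(p, I) = 5 - 3*I (S(p, I) = 2 + (-2 - 1*1)*(I - 1) = 2 + (-2 - 1)*(-1 + I) = 2 - 3*(-1 + I) = 2 + (3 - 3*I) = 5 - 3*I)
38467/45655 + 5864/S(-139, 45) = 38467/45655 + 5864/(5 - 3*45) = 38467*(1/45655) + 5864/(5 - 135) = 38467/45655 + 5864/(-130) = 38467/45655 + 5864*(-1/130) = 38467/45655 - 2932/65 = -26272021/593515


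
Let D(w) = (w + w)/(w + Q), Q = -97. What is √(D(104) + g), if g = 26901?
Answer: √1319605/7 ≈ 164.11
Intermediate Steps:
D(w) = 2*w/(-97 + w) (D(w) = (w + w)/(w - 97) = (2*w)/(-97 + w) = 2*w/(-97 + w))
√(D(104) + g) = √(2*104/(-97 + 104) + 26901) = √(2*104/7 + 26901) = √(2*104*(⅐) + 26901) = √(208/7 + 26901) = √(188515/7) = √1319605/7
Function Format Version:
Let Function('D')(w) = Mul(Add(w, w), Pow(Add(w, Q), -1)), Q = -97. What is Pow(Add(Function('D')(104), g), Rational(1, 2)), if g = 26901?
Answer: Mul(Rational(1, 7), Pow(1319605, Rational(1, 2))) ≈ 164.11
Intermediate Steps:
Function('D')(w) = Mul(2, w, Pow(Add(-97, w), -1)) (Function('D')(w) = Mul(Add(w, w), Pow(Add(w, -97), -1)) = Mul(Mul(2, w), Pow(Add(-97, w), -1)) = Mul(2, w, Pow(Add(-97, w), -1)))
Pow(Add(Function('D')(104), g), Rational(1, 2)) = Pow(Add(Mul(2, 104, Pow(Add(-97, 104), -1)), 26901), Rational(1, 2)) = Pow(Add(Mul(2, 104, Pow(7, -1)), 26901), Rational(1, 2)) = Pow(Add(Mul(2, 104, Rational(1, 7)), 26901), Rational(1, 2)) = Pow(Add(Rational(208, 7), 26901), Rational(1, 2)) = Pow(Rational(188515, 7), Rational(1, 2)) = Mul(Rational(1, 7), Pow(1319605, Rational(1, 2)))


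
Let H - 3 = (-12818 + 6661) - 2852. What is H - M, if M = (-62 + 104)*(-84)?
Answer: -5478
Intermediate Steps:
H = -9006 (H = 3 + ((-12818 + 6661) - 2852) = 3 + (-6157 - 2852) = 3 - 9009 = -9006)
M = -3528 (M = 42*(-84) = -3528)
H - M = -9006 - 1*(-3528) = -9006 + 3528 = -5478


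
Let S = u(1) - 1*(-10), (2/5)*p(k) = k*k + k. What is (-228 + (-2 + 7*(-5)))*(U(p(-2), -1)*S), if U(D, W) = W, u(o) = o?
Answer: 2915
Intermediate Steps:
p(k) = 5*k/2 + 5*k²/2 (p(k) = 5*(k*k + k)/2 = 5*(k² + k)/2 = 5*(k + k²)/2 = 5*k/2 + 5*k²/2)
S = 11 (S = 1 - 1*(-10) = 1 + 10 = 11)
(-228 + (-2 + 7*(-5)))*(U(p(-2), -1)*S) = (-228 + (-2 + 7*(-5)))*(-1*11) = (-228 + (-2 - 35))*(-11) = (-228 - 37)*(-11) = -265*(-11) = 2915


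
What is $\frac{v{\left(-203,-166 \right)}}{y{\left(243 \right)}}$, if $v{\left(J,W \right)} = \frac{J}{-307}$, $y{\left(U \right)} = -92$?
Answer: $- \frac{203}{28244} \approx -0.0071874$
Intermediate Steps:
$v{\left(J,W \right)} = - \frac{J}{307}$ ($v{\left(J,W \right)} = J \left(- \frac{1}{307}\right) = - \frac{J}{307}$)
$\frac{v{\left(-203,-166 \right)}}{y{\left(243 \right)}} = \frac{\left(- \frac{1}{307}\right) \left(-203\right)}{-92} = \frac{203}{307} \left(- \frac{1}{92}\right) = - \frac{203}{28244}$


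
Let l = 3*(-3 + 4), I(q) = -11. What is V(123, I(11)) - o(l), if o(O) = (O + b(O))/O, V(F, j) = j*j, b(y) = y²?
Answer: 117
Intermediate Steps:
l = 3 (l = 3*1 = 3)
V(F, j) = j²
o(O) = (O + O²)/O
V(123, I(11)) - o(l) = (-11)² - (1 + 3) = 121 - 1*4 = 121 - 4 = 117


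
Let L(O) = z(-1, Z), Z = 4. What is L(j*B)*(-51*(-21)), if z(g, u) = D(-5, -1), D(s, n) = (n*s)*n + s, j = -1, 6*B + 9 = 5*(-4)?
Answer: -10710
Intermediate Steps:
B = -29/6 (B = -3/2 + (5*(-4))/6 = -3/2 + (1/6)*(-20) = -3/2 - 10/3 = -29/6 ≈ -4.8333)
D(s, n) = s + s*n**2 (D(s, n) = s*n**2 + s = s + s*n**2)
z(g, u) = -10 (z(g, u) = -5*(1 + (-1)**2) = -5*(1 + 1) = -5*2 = -10)
L(O) = -10
L(j*B)*(-51*(-21)) = -(-510)*(-21) = -10*1071 = -10710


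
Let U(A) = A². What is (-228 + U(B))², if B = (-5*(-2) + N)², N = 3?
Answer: 802758889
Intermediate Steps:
B = 169 (B = (-5*(-2) + 3)² = (10 + 3)² = 13² = 169)
(-228 + U(B))² = (-228 + 169²)² = (-228 + 28561)² = 28333² = 802758889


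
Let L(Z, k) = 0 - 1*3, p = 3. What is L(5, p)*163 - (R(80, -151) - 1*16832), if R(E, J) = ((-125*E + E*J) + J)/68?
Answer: 1133555/68 ≈ 16670.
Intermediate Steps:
L(Z, k) = -3 (L(Z, k) = 0 - 3 = -3)
R(E, J) = -125*E/68 + J/68 + E*J/68 (R(E, J) = (J - 125*E + E*J)*(1/68) = -125*E/68 + J/68 + E*J/68)
L(5, p)*163 - (R(80, -151) - 1*16832) = -3*163 - ((-125/68*80 + (1/68)*(-151) + (1/68)*80*(-151)) - 1*16832) = -489 - ((-2500/17 - 151/68 - 3020/17) - 16832) = -489 - (-22231/68 - 16832) = -489 - 1*(-1166807/68) = -489 + 1166807/68 = 1133555/68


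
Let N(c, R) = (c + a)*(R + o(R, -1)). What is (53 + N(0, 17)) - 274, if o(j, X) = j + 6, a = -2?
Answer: -301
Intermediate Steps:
o(j, X) = 6 + j
N(c, R) = (-2 + c)*(6 + 2*R) (N(c, R) = (c - 2)*(R + (6 + R)) = (-2 + c)*(6 + 2*R))
(53 + N(0, 17)) - 274 = (53 + (-12 - 4*17 + 17*0 + 0*(6 + 17))) - 274 = (53 + (-12 - 68 + 0 + 0*23)) - 274 = (53 + (-12 - 68 + 0 + 0)) - 274 = (53 - 80) - 274 = -27 - 274 = -301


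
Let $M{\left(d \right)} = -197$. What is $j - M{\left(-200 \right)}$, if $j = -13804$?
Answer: $-13607$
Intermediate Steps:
$j - M{\left(-200 \right)} = -13804 - -197 = -13804 + 197 = -13607$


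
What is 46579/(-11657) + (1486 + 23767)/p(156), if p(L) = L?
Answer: 287107897/1818492 ≈ 157.88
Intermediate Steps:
46579/(-11657) + (1486 + 23767)/p(156) = 46579/(-11657) + (1486 + 23767)/156 = 46579*(-1/11657) + 25253*(1/156) = -46579/11657 + 25253/156 = 287107897/1818492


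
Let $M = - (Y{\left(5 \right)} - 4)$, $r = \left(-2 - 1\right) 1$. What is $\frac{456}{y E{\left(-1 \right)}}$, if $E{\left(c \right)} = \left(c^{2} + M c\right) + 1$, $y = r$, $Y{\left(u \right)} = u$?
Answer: $- \frac{152}{3} \approx -50.667$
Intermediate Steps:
$r = -3$ ($r = \left(-3\right) 1 = -3$)
$y = -3$
$M = -1$ ($M = - (5 - 4) = \left(-1\right) 1 = -1$)
$E{\left(c \right)} = 1 + c^{2} - c$ ($E{\left(c \right)} = \left(c^{2} - c\right) + 1 = 1 + c^{2} - c$)
$\frac{456}{y E{\left(-1 \right)}} = \frac{456}{\left(-3\right) \left(1 + \left(-1\right)^{2} - -1\right)} = \frac{456}{\left(-3\right) \left(1 + 1 + 1\right)} = \frac{456}{\left(-3\right) 3} = \frac{456}{-9} = 456 \left(- \frac{1}{9}\right) = - \frac{152}{3}$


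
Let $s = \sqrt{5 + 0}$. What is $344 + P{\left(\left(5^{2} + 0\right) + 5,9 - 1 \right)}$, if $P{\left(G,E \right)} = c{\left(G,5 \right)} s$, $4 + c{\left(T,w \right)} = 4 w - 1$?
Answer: $344 + 15 \sqrt{5} \approx 377.54$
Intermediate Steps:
$c{\left(T,w \right)} = -5 + 4 w$ ($c{\left(T,w \right)} = -4 + \left(4 w - 1\right) = -4 + \left(-1 + 4 w\right) = -5 + 4 w$)
$s = \sqrt{5} \approx 2.2361$
$P{\left(G,E \right)} = 15 \sqrt{5}$ ($P{\left(G,E \right)} = \left(-5 + 4 \cdot 5\right) \sqrt{5} = \left(-5 + 20\right) \sqrt{5} = 15 \sqrt{5}$)
$344 + P{\left(\left(5^{2} + 0\right) + 5,9 - 1 \right)} = 344 + 15 \sqrt{5}$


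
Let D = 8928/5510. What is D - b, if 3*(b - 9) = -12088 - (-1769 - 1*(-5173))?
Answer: 14206489/2755 ≈ 5156.6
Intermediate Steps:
b = -5155 (b = 9 + (-12088 - (-1769 - 1*(-5173)))/3 = 9 + (-12088 - (-1769 + 5173))/3 = 9 + (-12088 - 1*3404)/3 = 9 + (-12088 - 3404)/3 = 9 + (1/3)*(-15492) = 9 - 5164 = -5155)
D = 4464/2755 (D = 8928*(1/5510) = 4464/2755 ≈ 1.6203)
D - b = 4464/2755 - 1*(-5155) = 4464/2755 + 5155 = 14206489/2755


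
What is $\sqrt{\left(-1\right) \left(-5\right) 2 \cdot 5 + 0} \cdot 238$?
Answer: $1190 \sqrt{2} \approx 1682.9$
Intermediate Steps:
$\sqrt{\left(-1\right) \left(-5\right) 2 \cdot 5 + 0} \cdot 238 = \sqrt{5 \cdot 2 \cdot 5 + 0} \cdot 238 = \sqrt{10 \cdot 5 + 0} \cdot 238 = \sqrt{50 + 0} \cdot 238 = \sqrt{50} \cdot 238 = 5 \sqrt{2} \cdot 238 = 1190 \sqrt{2}$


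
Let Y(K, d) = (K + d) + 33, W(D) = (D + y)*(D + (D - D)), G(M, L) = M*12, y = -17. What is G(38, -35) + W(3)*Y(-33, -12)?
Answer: 960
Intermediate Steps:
G(M, L) = 12*M
W(D) = D*(-17 + D) (W(D) = (D - 17)*(D + (D - D)) = (-17 + D)*(D + 0) = (-17 + D)*D = D*(-17 + D))
Y(K, d) = 33 + K + d
G(38, -35) + W(3)*Y(-33, -12) = 12*38 + (3*(-17 + 3))*(33 - 33 - 12) = 456 + (3*(-14))*(-12) = 456 - 42*(-12) = 456 + 504 = 960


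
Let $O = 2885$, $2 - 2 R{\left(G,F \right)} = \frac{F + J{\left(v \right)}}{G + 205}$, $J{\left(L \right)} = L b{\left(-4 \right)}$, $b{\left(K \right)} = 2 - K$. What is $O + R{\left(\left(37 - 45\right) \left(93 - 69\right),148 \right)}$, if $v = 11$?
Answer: $\frac{37411}{13} \approx 2877.8$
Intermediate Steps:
$J{\left(L \right)} = 6 L$ ($J{\left(L \right)} = L \left(2 - -4\right) = L \left(2 + 4\right) = L 6 = 6 L$)
$R{\left(G,F \right)} = 1 - \frac{66 + F}{2 \left(205 + G\right)}$ ($R{\left(G,F \right)} = 1 - \frac{\left(F + 6 \cdot 11\right) \frac{1}{G + 205}}{2} = 1 - \frac{\left(F + 66\right) \frac{1}{205 + G}}{2} = 1 - \frac{\left(66 + F\right) \frac{1}{205 + G}}{2} = 1 - \frac{\frac{1}{205 + G} \left(66 + F\right)}{2} = 1 - \frac{66 + F}{2 \left(205 + G\right)}$)
$O + R{\left(\left(37 - 45\right) \left(93 - 69\right),148 \right)} = 2885 + \frac{172 + \left(37 - 45\right) \left(93 - 69\right) - 74}{205 + \left(37 - 45\right) \left(93 - 69\right)} = 2885 + \frac{172 - 192 - 74}{205 - 192} = 2885 + \frac{1}{13} \left(-94\right) = 2885 - \frac{94}{13} = \frac{37411}{13}$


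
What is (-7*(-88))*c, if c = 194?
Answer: 119504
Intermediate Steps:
(-7*(-88))*c = -7*(-88)*194 = 616*194 = 119504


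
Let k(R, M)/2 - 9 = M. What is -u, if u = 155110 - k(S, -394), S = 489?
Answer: -155880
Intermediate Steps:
k(R, M) = 18 + 2*M
u = 155880 (u = 155110 - (18 + 2*(-394)) = 155110 - (18 - 788) = 155110 - 1*(-770) = 155110 + 770 = 155880)
-u = -1*155880 = -155880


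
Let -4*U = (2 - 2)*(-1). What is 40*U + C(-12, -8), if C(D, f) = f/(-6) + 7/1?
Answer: 25/3 ≈ 8.3333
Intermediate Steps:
C(D, f) = 7 - f/6 (C(D, f) = f*(-⅙) + 7*1 = -f/6 + 7 = 7 - f/6)
U = 0 (U = -(2 - 2)*(-1)/4 = -0*(-1) = -¼*0 = 0)
40*U + C(-12, -8) = 40*0 + (7 - ⅙*(-8)) = 0 + (7 + 4/3) = 0 + 25/3 = 25/3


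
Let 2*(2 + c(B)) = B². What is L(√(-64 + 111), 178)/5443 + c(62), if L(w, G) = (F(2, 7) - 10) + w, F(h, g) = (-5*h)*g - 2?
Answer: 10450478/5443 + √47/5443 ≈ 1920.0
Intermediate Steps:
F(h, g) = -2 - 5*g*h (F(h, g) = -5*g*h - 2 = -2 - 5*g*h)
L(w, G) = -82 + w (L(w, G) = ((-2 - 5*7*2) - 10) + w = ((-2 - 70) - 10) + w = (-72 - 10) + w = -82 + w)
c(B) = -2 + B²/2
L(√(-64 + 111), 178)/5443 + c(62) = (-82 + √(-64 + 111))/5443 + (-2 + (½)*62²) = (-82 + √47)*(1/5443) + (-2 + (½)*3844) = (-82/5443 + √47/5443) + (-2 + 1922) = (-82/5443 + √47/5443) + 1920 = 10450478/5443 + √47/5443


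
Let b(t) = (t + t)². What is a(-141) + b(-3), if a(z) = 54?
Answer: 90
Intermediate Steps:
b(t) = 4*t² (b(t) = (2*t)² = 4*t²)
a(-141) + b(-3) = 54 + 4*(-3)² = 54 + 4*9 = 54 + 36 = 90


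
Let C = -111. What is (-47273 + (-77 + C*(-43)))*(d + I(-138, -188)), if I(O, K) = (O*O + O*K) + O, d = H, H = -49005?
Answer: 176907435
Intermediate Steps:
d = -49005
I(O, K) = O + O² + K*O (I(O, K) = (O² + K*O) + O = O + O² + K*O)
(-47273 + (-77 + C*(-43)))*(d + I(-138, -188)) = (-47273 + (-77 - 111*(-43)))*(-49005 - 138*(1 - 188 - 138)) = (-47273 + (-77 + 4773))*(-49005 - 138*(-325)) = (-47273 + 4696)*(-49005 + 44850) = -42577*(-4155) = 176907435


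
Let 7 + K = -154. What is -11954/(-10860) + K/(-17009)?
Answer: 102537023/92358870 ≈ 1.1102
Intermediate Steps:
K = -161 (K = -7 - 154 = -161)
-11954/(-10860) + K/(-17009) = -11954/(-10860) - 161/(-17009) = -11954*(-1/10860) - 161*(-1/17009) = 5977/5430 + 161/17009 = 102537023/92358870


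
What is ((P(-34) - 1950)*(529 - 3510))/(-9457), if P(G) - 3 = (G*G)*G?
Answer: -17567033/1351 ≈ -13003.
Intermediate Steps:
P(G) = 3 + G**3 (P(G) = 3 + (G*G)*G = 3 + G**2*G = 3 + G**3)
((P(-34) - 1950)*(529 - 3510))/(-9457) = (((3 + (-34)**3) - 1950)*(529 - 3510))/(-9457) = (((3 - 39304) - 1950)*(-2981))*(-1/9457) = ((-39301 - 1950)*(-2981))*(-1/9457) = -41251*(-2981)*(-1/9457) = 122969231*(-1/9457) = -17567033/1351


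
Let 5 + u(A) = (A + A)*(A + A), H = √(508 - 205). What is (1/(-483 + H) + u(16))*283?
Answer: 22395889011/77662 - 283*√303/232986 ≈ 2.8838e+5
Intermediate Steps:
H = √303 ≈ 17.407
u(A) = -5 + 4*A² (u(A) = -5 + (A + A)*(A + A) = -5 + (2*A)*(2*A) = -5 + 4*A²)
(1/(-483 + H) + u(16))*283 = (1/(-483 + √303) + (-5 + 4*16²))*283 = (1/(-483 + √303) + (-5 + 4*256))*283 = (1/(-483 + √303) + (-5 + 1024))*283 = (1/(-483 + √303) + 1019)*283 = (1019 + 1/(-483 + √303))*283 = 288377 + 283/(-483 + √303)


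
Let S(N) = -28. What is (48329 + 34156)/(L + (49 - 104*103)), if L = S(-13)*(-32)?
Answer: -82485/9767 ≈ -8.4453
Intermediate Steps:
L = 896 (L = -28*(-32) = 896)
(48329 + 34156)/(L + (49 - 104*103)) = (48329 + 34156)/(896 + (49 - 104*103)) = 82485/(896 + (49 - 10712)) = 82485/(896 - 10663) = 82485/(-9767) = 82485*(-1/9767) = -82485/9767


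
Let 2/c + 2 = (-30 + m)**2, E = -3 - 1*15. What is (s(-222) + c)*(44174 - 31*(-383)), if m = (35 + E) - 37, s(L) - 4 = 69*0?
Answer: 280066859/1249 ≈ 2.2423e+5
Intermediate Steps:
E = -18 (E = -3 - 15 = -18)
s(L) = 4 (s(L) = 4 + 69*0 = 4 + 0 = 4)
m = -20 (m = (35 - 18) - 37 = 17 - 37 = -20)
c = 1/1249 (c = 2/(-2 + (-30 - 20)**2) = 2/(-2 + (-50)**2) = 2/(-2 + 2500) = 2/2498 = 2*(1/2498) = 1/1249 ≈ 0.00080064)
(s(-222) + c)*(44174 - 31*(-383)) = (4 + 1/1249)*(44174 - 31*(-383)) = 4997*(44174 + 11873)/1249 = (4997/1249)*56047 = 280066859/1249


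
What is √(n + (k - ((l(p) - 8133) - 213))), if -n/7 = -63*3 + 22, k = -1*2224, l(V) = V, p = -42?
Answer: √7333 ≈ 85.633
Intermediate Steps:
k = -2224
n = 1169 (n = -7*(-63*3 + 22) = -7*(-189 + 22) = -7*(-167) = 1169)
√(n + (k - ((l(p) - 8133) - 213))) = √(1169 + (-2224 - ((-42 - 8133) - 213))) = √(1169 + (-2224 - (-8175 - 213))) = √(1169 + (-2224 - 1*(-8388))) = √(1169 + (-2224 + 8388)) = √(1169 + 6164) = √7333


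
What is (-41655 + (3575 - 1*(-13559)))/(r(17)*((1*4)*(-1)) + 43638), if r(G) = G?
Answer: -24521/43570 ≈ -0.56280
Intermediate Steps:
(-41655 + (3575 - 1*(-13559)))/(r(17)*((1*4)*(-1)) + 43638) = (-41655 + (3575 - 1*(-13559)))/(17*((1*4)*(-1)) + 43638) = (-41655 + (3575 + 13559))/(17*(4*(-1)) + 43638) = (-41655 + 17134)/(17*(-4) + 43638) = -24521/(-68 + 43638) = -24521/43570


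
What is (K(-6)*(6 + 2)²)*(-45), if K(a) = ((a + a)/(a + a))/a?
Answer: 480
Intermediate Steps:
K(a) = 1/a (K(a) = ((2*a)/((2*a)))/a = ((2*a)*(1/(2*a)))/a = 1/a)
(K(-6)*(6 + 2)²)*(-45) = ((6 + 2)²/(-6))*(-45) = -⅙*8²*(-45) = -⅙*64*(-45) = -32/3*(-45) = 480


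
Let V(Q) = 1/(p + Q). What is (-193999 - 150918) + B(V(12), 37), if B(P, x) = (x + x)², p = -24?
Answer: -339441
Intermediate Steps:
V(Q) = 1/(-24 + Q)
B(P, x) = 4*x² (B(P, x) = (2*x)² = 4*x²)
(-193999 - 150918) + B(V(12), 37) = (-193999 - 150918) + 4*37² = -344917 + 4*1369 = -344917 + 5476 = -339441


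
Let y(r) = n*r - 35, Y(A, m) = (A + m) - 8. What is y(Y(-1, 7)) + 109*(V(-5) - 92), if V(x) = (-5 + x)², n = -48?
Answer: 933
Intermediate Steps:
Y(A, m) = -8 + A + m
y(r) = -35 - 48*r (y(r) = -48*r - 35 = -35 - 48*r)
y(Y(-1, 7)) + 109*(V(-5) - 92) = (-35 - 48*(-8 - 1 + 7)) + 109*((-5 - 5)² - 92) = (-35 - 48*(-2)) + 109*((-10)² - 92) = (-35 + 96) + 109*(100 - 92) = 61 + 109*8 = 61 + 872 = 933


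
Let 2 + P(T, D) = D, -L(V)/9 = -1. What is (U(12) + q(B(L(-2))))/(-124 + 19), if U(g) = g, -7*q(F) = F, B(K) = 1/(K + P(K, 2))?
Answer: -151/1323 ≈ -0.11413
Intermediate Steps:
L(V) = 9 (L(V) = -9*(-1) = 9)
P(T, D) = -2 + D
B(K) = 1/K (B(K) = 1/(K + (-2 + 2)) = 1/(K + 0) = 1/K)
q(F) = -F/7
(U(12) + q(B(L(-2))))/(-124 + 19) = (12 - ⅐/9)/(-124 + 19) = (12 - ⅐*⅑)/(-105) = (12 - 1/63)*(-1/105) = (755/63)*(-1/105) = -151/1323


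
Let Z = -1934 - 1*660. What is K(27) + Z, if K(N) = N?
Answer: -2567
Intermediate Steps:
Z = -2594 (Z = -1934 - 660 = -2594)
K(27) + Z = 27 - 2594 = -2567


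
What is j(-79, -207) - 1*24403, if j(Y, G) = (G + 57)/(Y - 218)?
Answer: -2415847/99 ≈ -24403.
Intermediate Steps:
j(Y, G) = (57 + G)/(-218 + Y)
j(-79, -207) - 1*24403 = (57 - 207)/(-218 - 79) - 1*24403 = -150/(-297) - 24403 = -1/297*(-150) - 24403 = 50/99 - 24403 = -2415847/99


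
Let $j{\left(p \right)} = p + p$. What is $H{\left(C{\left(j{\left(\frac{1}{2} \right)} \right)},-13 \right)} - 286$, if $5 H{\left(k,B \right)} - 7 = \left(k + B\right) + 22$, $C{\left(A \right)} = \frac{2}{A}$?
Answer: $- \frac{1412}{5} \approx -282.4$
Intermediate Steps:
$j{\left(p \right)} = 2 p$
$H{\left(k,B \right)} = \frac{29}{5} + \frac{B}{5} + \frac{k}{5}$ ($H{\left(k,B \right)} = \frac{7}{5} + \frac{\left(k + B\right) + 22}{5} = \frac{7}{5} + \frac{\left(B + k\right) + 22}{5} = \frac{7}{5} + \frac{22 + B + k}{5} = \frac{7}{5} + \left(\frac{22}{5} + \frac{B}{5} + \frac{k}{5}\right) = \frac{29}{5} + \frac{B}{5} + \frac{k}{5}$)
$H{\left(C{\left(j{\left(\frac{1}{2} \right)} \right)},-13 \right)} - 286 = \left(\frac{29}{5} + \frac{1}{5} \left(-13\right) + \frac{2 \frac{1}{2 \cdot \frac{1}{2}}}{5}\right) - 286 = \left(\frac{29}{5} - \frac{13}{5} + \frac{2 \frac{1}{2 \cdot \frac{1}{2}}}{5}\right) - 286 = \left(\frac{29}{5} - \frac{13}{5} + \frac{2 \cdot 1^{-1}}{5}\right) - 286 = \left(\frac{29}{5} - \frac{13}{5} + \frac{2 \cdot 1}{5}\right) - 286 = \left(\frac{29}{5} - \frac{13}{5} + \frac{1}{5} \cdot 2\right) - 286 = \left(\frac{29}{5} - \frac{13}{5} + \frac{2}{5}\right) - 286 = \frac{18}{5} - 286 = - \frac{1412}{5}$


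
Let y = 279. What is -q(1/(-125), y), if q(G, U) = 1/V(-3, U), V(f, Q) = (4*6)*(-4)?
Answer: 1/96 ≈ 0.010417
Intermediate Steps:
V(f, Q) = -96 (V(f, Q) = 24*(-4) = -96)
q(G, U) = -1/96 (q(G, U) = 1/(-96) = -1/96)
-q(1/(-125), y) = -1*(-1/96) = 1/96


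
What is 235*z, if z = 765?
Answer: 179775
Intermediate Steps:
235*z = 235*765 = 179775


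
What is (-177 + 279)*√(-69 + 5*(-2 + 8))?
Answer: 102*I*√39 ≈ 636.99*I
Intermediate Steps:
(-177 + 279)*√(-69 + 5*(-2 + 8)) = 102*√(-69 + 5*6) = 102*√(-69 + 30) = 102*√(-39) = 102*(I*√39) = 102*I*√39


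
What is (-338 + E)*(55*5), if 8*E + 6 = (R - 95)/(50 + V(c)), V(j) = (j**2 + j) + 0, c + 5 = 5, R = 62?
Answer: -1490863/16 ≈ -93179.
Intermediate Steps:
c = 0 (c = -5 + 5 = 0)
V(j) = j + j**2 (V(j) = (j + j**2) + 0 = j + j**2)
E = -333/400 (E = -3/4 + ((62 - 95)/(50 + 0*(1 + 0)))/8 = -3/4 + (-33/(50 + 0*1))/8 = -3/4 + (-33/(50 + 0))/8 = -3/4 + (-33/50)/8 = -3/4 + (-33*1/50)/8 = -3/4 + (1/8)*(-33/50) = -3/4 - 33/400 = -333/400 ≈ -0.83250)
(-338 + E)*(55*5) = (-338 - 333/400)*(55*5) = -135533/400*275 = -1490863/16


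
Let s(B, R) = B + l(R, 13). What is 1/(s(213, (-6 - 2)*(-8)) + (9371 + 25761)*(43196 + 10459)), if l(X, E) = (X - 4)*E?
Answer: 1/1885008453 ≈ 5.3050e-10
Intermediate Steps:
l(X, E) = E*(-4 + X) (l(X, E) = (-4 + X)*E = E*(-4 + X))
s(B, R) = -52 + B + 13*R (s(B, R) = B + 13*(-4 + R) = B + (-52 + 13*R) = -52 + B + 13*R)
1/(s(213, (-6 - 2)*(-8)) + (9371 + 25761)*(43196 + 10459)) = 1/((-52 + 213 + 13*((-6 - 2)*(-8))) + (9371 + 25761)*(43196 + 10459)) = 1/((-52 + 213 + 13*(-8*(-8))) + 35132*53655) = 1/((-52 + 213 + 13*64) + 1885007460) = 1/((-52 + 213 + 832) + 1885007460) = 1/(993 + 1885007460) = 1/1885008453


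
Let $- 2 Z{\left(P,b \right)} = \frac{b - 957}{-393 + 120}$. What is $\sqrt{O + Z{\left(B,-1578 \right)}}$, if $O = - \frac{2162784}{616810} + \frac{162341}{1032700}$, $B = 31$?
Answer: $\frac{i \sqrt{15889342332445922659067}}{44588578090} \approx 2.827 i$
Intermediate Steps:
$Z{\left(P,b \right)} = - \frac{319}{182} + \frac{b}{546}$ ($Z{\left(P,b \right)} = - \frac{\left(b - 957\right) \frac{1}{-393 + 120}}{2} = - \frac{\left(-957 + b\right) \frac{1}{-273}}{2} = - \frac{\left(-957 + b\right) \left(- \frac{1}{273}\right)}{2} = - \frac{\frac{319}{91} - \frac{b}{273}}{2} = - \frac{319}{182} + \frac{b}{546}$)
$O = - \frac{213337348459}{63697968700}$ ($O = \left(-2162784\right) \frac{1}{616810} + 162341 \cdot \frac{1}{1032700} = - \frac{1081392}{308405} + \frac{162341}{1032700} = - \frac{213337348459}{63697968700} \approx -3.3492$)
$\sqrt{O + Z{\left(B,-1578 \right)}} = \sqrt{- \frac{213337348459}{63697968700} + \left(- \frac{319}{182} + \frac{1}{546} \left(-1578\right)\right)} = \sqrt{- \frac{213337348459}{63697968700} - \frac{65}{14}} = \sqrt{- \frac{3563545421963}{445885780900}} = \frac{i \sqrt{15889342332445922659067}}{44588578090}$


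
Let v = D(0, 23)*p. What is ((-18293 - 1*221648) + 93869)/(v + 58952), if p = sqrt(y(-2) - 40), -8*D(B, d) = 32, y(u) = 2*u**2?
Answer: -134550571/54302169 - 36518*I*sqrt(2)/54302169 ≈ -2.4778 - 0.00095105*I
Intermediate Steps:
D(B, d) = -4 (D(B, d) = -1/8*32 = -4)
p = 4*I*sqrt(2) (p = sqrt(2*(-2)**2 - 40) = sqrt(2*4 - 40) = sqrt(8 - 40) = sqrt(-32) = 4*I*sqrt(2) ≈ 5.6569*I)
v = -16*I*sqrt(2) ≈ -22.627*I
((-18293 - 1*221648) + 93869)/(v + 58952) = ((-18293 - 1*221648) + 93869)/(-16*I*sqrt(2) + 58952) = ((-18293 - 221648) + 93869)/(58952 - 16*I*sqrt(2)) = (-239941 + 93869)/(58952 - 16*I*sqrt(2)) = -146072/(58952 - 16*I*sqrt(2))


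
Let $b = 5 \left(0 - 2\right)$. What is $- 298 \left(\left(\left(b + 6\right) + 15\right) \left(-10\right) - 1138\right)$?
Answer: $371904$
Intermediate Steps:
$b = -10$ ($b = 5 \left(-2\right) = -10$)
$- 298 \left(\left(\left(b + 6\right) + 15\right) \left(-10\right) - 1138\right) = - 298 \left(\left(\left(-10 + 6\right) + 15\right) \left(-10\right) - 1138\right) = - 298 \left(\left(-4 + 15\right) \left(-10\right) - 1138\right) = - 298 \left(11 \left(-10\right) - 1138\right) = - 298 \left(-110 - 1138\right) = \left(-298\right) \left(-1248\right) = 371904$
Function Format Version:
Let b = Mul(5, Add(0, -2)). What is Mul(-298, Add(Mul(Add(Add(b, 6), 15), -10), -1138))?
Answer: 371904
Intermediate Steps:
b = -10 (b = Mul(5, -2) = -10)
Mul(-298, Add(Mul(Add(Add(b, 6), 15), -10), -1138)) = Mul(-298, Add(Mul(Add(Add(-10, 6), 15), -10), -1138)) = Mul(-298, Add(Mul(Add(-4, 15), -10), -1138)) = Mul(-298, Add(Mul(11, -10), -1138)) = Mul(-298, Add(-110, -1138)) = Mul(-298, -1248) = 371904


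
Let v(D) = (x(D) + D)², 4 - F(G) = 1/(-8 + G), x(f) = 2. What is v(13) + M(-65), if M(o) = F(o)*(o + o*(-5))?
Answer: 92605/73 ≈ 1268.6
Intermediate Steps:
F(G) = 4 - 1/(-8 + G)
M(o) = -4*o*(-33 + 4*o)/(-8 + o) (M(o) = ((-33 + 4*o)/(-8 + o))*(o + o*(-5)) = ((-33 + 4*o)/(-8 + o))*(o - 5*o) = ((-33 + 4*o)/(-8 + o))*(-4*o) = -4*o*(-33 + 4*o)/(-8 + o))
v(D) = (2 + D)²
v(13) + M(-65) = (2 + 13)² + 4*(-65)*(33 - 4*(-65))/(-8 - 65) = 15² + 4*(-65)*(33 + 260)/(-73) = 225 + 4*(-65)*(-1/73)*293 = 225 + 76180/73 = 92605/73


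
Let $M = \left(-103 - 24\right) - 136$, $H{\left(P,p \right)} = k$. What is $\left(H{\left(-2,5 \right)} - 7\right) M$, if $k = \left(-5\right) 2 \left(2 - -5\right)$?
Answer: $20251$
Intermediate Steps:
$k = -70$ ($k = - 10 \left(2 + 5\right) = \left(-10\right) 7 = -70$)
$H{\left(P,p \right)} = -70$
$M = -263$ ($M = -127 - 136 = -263$)
$\left(H{\left(-2,5 \right)} - 7\right) M = \left(-70 - 7\right) \left(-263\right) = \left(-77\right) \left(-263\right) = 20251$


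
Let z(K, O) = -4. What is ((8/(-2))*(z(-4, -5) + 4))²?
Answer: 0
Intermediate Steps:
((8/(-2))*(z(-4, -5) + 4))² = ((8/(-2))*(-4 + 4))² = ((8*(-½))*0)² = (-4*0)² = 0² = 0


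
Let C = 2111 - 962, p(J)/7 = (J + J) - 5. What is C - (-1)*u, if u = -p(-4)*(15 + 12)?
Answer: 3606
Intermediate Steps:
p(J) = -35 + 14*J (p(J) = 7*((J + J) - 5) = 7*(2*J - 5) = 7*(-5 + 2*J) = -35 + 14*J)
C = 1149
u = 2457 (u = -(-35 + 14*(-4))*(15 + 12) = -(-35 - 56)*27 = -(-91)*27 = -1*(-2457) = 2457)
C - (-1)*u = 1149 - (-1)*2457 = 1149 - 1*(-2457) = 1149 + 2457 = 3606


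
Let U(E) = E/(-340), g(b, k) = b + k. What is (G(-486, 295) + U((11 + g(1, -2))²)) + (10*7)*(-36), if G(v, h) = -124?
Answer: -44953/17 ≈ -2644.3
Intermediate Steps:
U(E) = -E/340 (U(E) = E*(-1/340) = -E/340)
(G(-486, 295) + U((11 + g(1, -2))²)) + (10*7)*(-36) = (-124 - (11 + (1 - 2))²/340) + (10*7)*(-36) = (-124 - (11 - 1)²/340) + 70*(-36) = (-124 - 1/340*10²) - 2520 = (-124 - 1/340*100) - 2520 = (-124 - 5/17) - 2520 = -2113/17 - 2520 = -44953/17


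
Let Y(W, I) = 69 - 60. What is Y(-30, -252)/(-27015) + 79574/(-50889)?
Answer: -716716537/458255445 ≈ -1.5640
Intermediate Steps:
Y(W, I) = 9
Y(-30, -252)/(-27015) + 79574/(-50889) = 9/(-27015) + 79574/(-50889) = 9*(-1/27015) + 79574*(-1/50889) = -3/9005 - 79574/50889 = -716716537/458255445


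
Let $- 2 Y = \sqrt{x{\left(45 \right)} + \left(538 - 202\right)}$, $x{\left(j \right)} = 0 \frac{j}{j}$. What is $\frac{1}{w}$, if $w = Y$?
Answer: $- \frac{\sqrt{21}}{42} \approx -0.10911$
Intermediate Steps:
$x{\left(j \right)} = 0$ ($x{\left(j \right)} = 0 \cdot 1 = 0$)
$Y = - 2 \sqrt{21}$ ($Y = - \frac{\sqrt{0 + \left(538 - 202\right)}}{2} = - \frac{\sqrt{0 + 336}}{2} = - \frac{\sqrt{336}}{2} = - \frac{4 \sqrt{21}}{2} = - 2 \sqrt{21} \approx -9.1651$)
$w = - 2 \sqrt{21} \approx -9.1651$
$\frac{1}{w} = \frac{1}{\left(-2\right) \sqrt{21}} = - \frac{\sqrt{21}}{42}$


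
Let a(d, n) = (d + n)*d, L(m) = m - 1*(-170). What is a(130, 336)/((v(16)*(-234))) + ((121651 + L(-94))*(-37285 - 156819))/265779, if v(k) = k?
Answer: -63018661493/708744 ≈ -88916.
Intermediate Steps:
L(m) = 170 + m (L(m) = m + 170 = 170 + m)
a(d, n) = d*(d + n)
a(130, 336)/((v(16)*(-234))) + ((121651 + L(-94))*(-37285 - 156819))/265779 = (130*(130 + 336))/((16*(-234))) + ((121651 + (170 - 94))*(-37285 - 156819))/265779 = (130*466)/(-3744) + ((121651 + 76)*(-194104))*(1/265779) = 60580*(-1/3744) + (121727*(-194104))*(1/265779) = -1165/72 - 23627697608*1/265779 = -1165/72 - 23627697608/265779 = -63018661493/708744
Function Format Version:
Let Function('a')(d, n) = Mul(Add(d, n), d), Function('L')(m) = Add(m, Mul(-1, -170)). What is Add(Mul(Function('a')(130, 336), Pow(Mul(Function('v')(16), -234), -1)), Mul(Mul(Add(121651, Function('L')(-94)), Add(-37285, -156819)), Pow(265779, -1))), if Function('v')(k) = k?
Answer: Rational(-63018661493, 708744) ≈ -88916.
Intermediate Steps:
Function('L')(m) = Add(170, m) (Function('L')(m) = Add(m, 170) = Add(170, m))
Function('a')(d, n) = Mul(d, Add(d, n))
Add(Mul(Function('a')(130, 336), Pow(Mul(Function('v')(16), -234), -1)), Mul(Mul(Add(121651, Function('L')(-94)), Add(-37285, -156819)), Pow(265779, -1))) = Add(Mul(Mul(130, Add(130, 336)), Pow(Mul(16, -234), -1)), Mul(Mul(Add(121651, Add(170, -94)), Add(-37285, -156819)), Pow(265779, -1))) = Add(Mul(Mul(130, 466), Pow(-3744, -1)), Mul(Mul(Add(121651, 76), -194104), Rational(1, 265779))) = Add(Mul(60580, Rational(-1, 3744)), Mul(Mul(121727, -194104), Rational(1, 265779))) = Add(Rational(-1165, 72), Mul(-23627697608, Rational(1, 265779))) = Add(Rational(-1165, 72), Rational(-23627697608, 265779)) = Rational(-63018661493, 708744)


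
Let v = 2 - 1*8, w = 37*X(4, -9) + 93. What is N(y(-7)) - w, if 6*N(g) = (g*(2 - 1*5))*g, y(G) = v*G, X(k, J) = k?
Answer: -1123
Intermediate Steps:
w = 241 (w = 37*4 + 93 = 148 + 93 = 241)
v = -6 (v = 2 - 8 = -6)
y(G) = -6*G
N(g) = -g²/2 (N(g) = ((g*(2 - 1*5))*g)/6 = ((g*(2 - 5))*g)/6 = ((g*(-3))*g)/6 = ((-3*g)*g)/6 = (-3*g²)/6 = -g²/2)
N(y(-7)) - w = -(-6*(-7))²/2 - 1*241 = -½*42² - 241 = -½*1764 - 241 = -882 - 241 = -1123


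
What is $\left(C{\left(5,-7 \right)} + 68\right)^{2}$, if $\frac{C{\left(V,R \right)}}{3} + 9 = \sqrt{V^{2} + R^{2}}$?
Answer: $2347 + 246 \sqrt{74} \approx 4463.2$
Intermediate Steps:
$C{\left(V,R \right)} = -27 + 3 \sqrt{R^{2} + V^{2}}$ ($C{\left(V,R \right)} = -27 + 3 \sqrt{V^{2} + R^{2}} = -27 + 3 \sqrt{R^{2} + V^{2}}$)
$\left(C{\left(5,-7 \right)} + 68\right)^{2} = \left(\left(-27 + 3 \sqrt{\left(-7\right)^{2} + 5^{2}}\right) + 68\right)^{2} = \left(\left(-27 + 3 \sqrt{49 + 25}\right) + 68\right)^{2} = \left(\left(-27 + 3 \sqrt{74}\right) + 68\right)^{2} = \left(41 + 3 \sqrt{74}\right)^{2}$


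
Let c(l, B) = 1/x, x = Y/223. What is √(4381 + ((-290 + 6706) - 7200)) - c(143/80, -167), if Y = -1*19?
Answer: 223/19 + √3597 ≈ 71.712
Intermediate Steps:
Y = -19
x = -19/223 ≈ -0.085202
c(l, B) = -223/19 (c(l, B) = 1/(-19/223) = -223/19)
√(4381 + ((-290 + 6706) - 7200)) - c(143/80, -167) = √(4381 + ((-290 + 6706) - 7200)) - 1*(-223/19) = √(4381 + (6416 - 7200)) + 223/19 = √(4381 - 784) + 223/19 = √3597 + 223/19 = 223/19 + √3597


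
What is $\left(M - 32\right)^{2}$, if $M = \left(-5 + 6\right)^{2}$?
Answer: $961$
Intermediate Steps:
$M = 1$ ($M = 1^{2} = 1$)
$\left(M - 32\right)^{2} = \left(1 - 32\right)^{2} = \left(-31\right)^{2} = 961$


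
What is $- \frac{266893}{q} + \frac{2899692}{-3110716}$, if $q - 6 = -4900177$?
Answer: $- \frac{3344689580486}{3810760083109} \approx -0.8777$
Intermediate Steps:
$q = -4900171$ ($q = 6 - 4900177 = -4900171$)
$- \frac{266893}{q} + \frac{2899692}{-3110716} = - \frac{266893}{-4900171} + \frac{2899692}{-3110716} = \left(-266893\right) \left(- \frac{1}{4900171}\right) + 2899692 \left(- \frac{1}{3110716}\right) = \frac{266893}{4900171} - \frac{724923}{777679} = - \frac{3344689580486}{3810760083109}$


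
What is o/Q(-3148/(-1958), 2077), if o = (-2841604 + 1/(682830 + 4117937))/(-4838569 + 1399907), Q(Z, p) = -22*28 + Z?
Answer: -13355399257351393/9929526272682493460 ≈ -0.0013450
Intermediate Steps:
Q(Z, p) = -616 + Z
o = 13641878710267/16508215053754 (o = (-2841604 + 1/4800767)/(-3438662) = (-2841604 + 1/4800767)*(-1/3438662) = -13641878710267/4800767*(-1/3438662) = 13641878710267/16508215053754 ≈ 0.82637)
o/Q(-3148/(-1958), 2077) = 13641878710267/(16508215053754*(-616 - 3148/(-1958))) = 13641878710267/(16508215053754*(-616 - 3148*(-1/1958))) = 13641878710267/(16508215053754*(-616 + 1574/979)) = 13641878710267/(16508215053754*(-601490/979)) = (13641878710267/16508215053754)*(-979/601490) = -13355399257351393/9929526272682493460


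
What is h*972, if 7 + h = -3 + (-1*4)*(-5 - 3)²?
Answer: -258552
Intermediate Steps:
h = -266 (h = -7 + (-3 + (-1*4)*(-5 - 3)²) = -7 + (-3 - 4*(-8)²) = -7 + (-3 - 4*64) = -7 + (-3 - 256) = -7 - 259 = -266)
h*972 = -266*972 = -258552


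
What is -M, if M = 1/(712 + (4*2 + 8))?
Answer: -1/728 ≈ -0.0013736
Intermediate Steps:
M = 1/728 (M = 1/(712 + (8 + 8)) = 1/(712 + 16) = 1/728 ≈ 0.0013736)
-M = -1*1/728 = -1/728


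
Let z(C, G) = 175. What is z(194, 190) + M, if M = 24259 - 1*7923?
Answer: 16511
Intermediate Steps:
M = 16336 (M = 24259 - 7923 = 16336)
z(194, 190) + M = 175 + 16336 = 16511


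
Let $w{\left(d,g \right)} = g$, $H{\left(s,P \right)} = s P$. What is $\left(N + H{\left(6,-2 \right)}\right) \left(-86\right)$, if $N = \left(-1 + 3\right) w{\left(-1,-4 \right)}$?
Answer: $1720$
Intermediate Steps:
$H{\left(s,P \right)} = P s$
$N = -8$ ($N = \left(-1 + 3\right) \left(-4\right) = 2 \left(-4\right) = -8$)
$\left(N + H{\left(6,-2 \right)}\right) \left(-86\right) = \left(-8 - 12\right) \left(-86\right) = \left(-20\right) \left(-86\right) = 1720$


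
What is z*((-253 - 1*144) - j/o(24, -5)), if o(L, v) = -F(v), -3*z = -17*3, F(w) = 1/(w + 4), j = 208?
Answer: -10285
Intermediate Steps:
F(w) = 1/(4 + w)
z = 17 (z = -(-17)*3/3 = -⅓*(-51) = 17)
o(L, v) = -1/(4 + v)
z*((-253 - 1*144) - j/o(24, -5)) = 17*((-253 - 1*144) - 208/((-1/(4 - 5)))) = 17*((-253 - 144) - 208/((-1/(-1)))) = 17*(-397 - 208/((-1*(-1)))) = 17*(-397 - 208/1) = 17*(-397 - 208) = 17*(-605) = -10285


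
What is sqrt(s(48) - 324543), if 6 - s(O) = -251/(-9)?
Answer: 2*I*sqrt(730271)/3 ≈ 569.71*I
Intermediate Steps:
s(O) = -197/9 (s(O) = 6 - (-251)/(-9) = 6 - (-251)*(-1)/9 = 6 - 1*251/9 = 6 - 251/9 = -197/9)
sqrt(s(48) - 324543) = sqrt(-197/9 - 324543) = sqrt(-2921084/9) = 2*I*sqrt(730271)/3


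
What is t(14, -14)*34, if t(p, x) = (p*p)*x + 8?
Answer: -93024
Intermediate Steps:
t(p, x) = 8 + x*p² (t(p, x) = p²*x + 8 = x*p² + 8 = 8 + x*p²)
t(14, -14)*34 = (8 - 14*14²)*34 = (8 - 14*196)*34 = (8 - 2744)*34 = -2736*34 = -93024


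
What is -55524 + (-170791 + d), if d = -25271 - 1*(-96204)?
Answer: -155382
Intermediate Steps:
d = 70933 (d = -25271 + 96204 = 70933)
-55524 + (-170791 + d) = -55524 + (-170791 + 70933) = -55524 - 99858 = -155382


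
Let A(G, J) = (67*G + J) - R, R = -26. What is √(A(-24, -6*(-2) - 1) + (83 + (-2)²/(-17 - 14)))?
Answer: 2*I*√357523/31 ≈ 38.576*I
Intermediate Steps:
A(G, J) = 26 + J + 67*G (A(G, J) = (67*G + J) - 1*(-26) = (J + 67*G) + 26 = 26 + J + 67*G)
√(A(-24, -6*(-2) - 1) + (83 + (-2)²/(-17 - 14))) = √((26 + (-6*(-2) - 1) + 67*(-24)) + (83 + (-2)²/(-17 - 14))) = √((26 + (12 - 1) - 1608) + (83 + 4/(-31))) = √((26 + 11 - 1608) + (83 - 1/31*4)) = √(-1571 + (83 - 4/31)) = √(-1571 + 2569/31) = √(-46132/31) = 2*I*√357523/31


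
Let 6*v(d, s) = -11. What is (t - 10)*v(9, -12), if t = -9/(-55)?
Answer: 541/30 ≈ 18.033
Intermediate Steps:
v(d, s) = -11/6 (v(d, s) = (⅙)*(-11) = -11/6)
t = 9/55 (t = -9*(-1/55) = 9/55 ≈ 0.16364)
(t - 10)*v(9, -12) = (9/55 - 10)*(-11/6) = -541/55*(-11/6) = 541/30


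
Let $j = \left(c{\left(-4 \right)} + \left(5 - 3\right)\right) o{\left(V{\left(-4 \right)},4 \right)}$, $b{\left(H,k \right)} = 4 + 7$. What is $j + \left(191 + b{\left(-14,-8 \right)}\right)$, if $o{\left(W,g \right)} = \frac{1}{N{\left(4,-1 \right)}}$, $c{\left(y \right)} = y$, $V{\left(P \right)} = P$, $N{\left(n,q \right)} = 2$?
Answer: $201$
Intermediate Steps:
$o{\left(W,g \right)} = \frac{1}{2}$
$b{\left(H,k \right)} = 11$
$j = -1$ ($j = \left(-4 + \left(5 - 3\right)\right) \frac{1}{2} = \left(-4 + 2\right) \frac{1}{2} = \left(-2\right) \frac{1}{2} = -1$)
$j + \left(191 + b{\left(-14,-8 \right)}\right) = -1 + \left(191 + 11\right) = -1 + 202 = 201$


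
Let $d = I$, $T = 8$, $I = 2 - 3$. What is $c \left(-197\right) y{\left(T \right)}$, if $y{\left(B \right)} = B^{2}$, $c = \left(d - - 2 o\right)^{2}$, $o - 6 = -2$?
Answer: $-617792$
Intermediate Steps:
$o = 4$ ($o = 6 - 2 = 4$)
$I = -1$ ($I = 2 - 3 = -1$)
$d = -1$
$c = 49$ ($c = \left(-1 - \left(-2\right) 4\right)^{2} = \left(-1 - -8\right)^{2} = \left(-1 + 8\right)^{2} = 7^{2} = 49$)
$c \left(-197\right) y{\left(T \right)} = 49 \left(-197\right) 8^{2} = \left(-9653\right) 64 = -617792$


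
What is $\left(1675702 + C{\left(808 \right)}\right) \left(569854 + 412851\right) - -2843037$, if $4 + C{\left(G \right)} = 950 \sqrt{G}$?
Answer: $1646719646127 + 1867139500 \sqrt{202} \approx 1.6733 \cdot 10^{12}$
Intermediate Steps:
$C{\left(G \right)} = -4 + 950 \sqrt{G}$
$\left(1675702 + C{\left(808 \right)}\right) \left(569854 + 412851\right) - -2843037 = \left(1675702 - \left(4 - 950 \sqrt{808}\right)\right) \left(569854 + 412851\right) - -2843037 = \left(1675702 - \left(4 - 950 \cdot 2 \sqrt{202}\right)\right) 982705 + 2843037 = \left(1675702 - \left(4 - 1900 \sqrt{202}\right)\right) 982705 + 2843037 = \left(1675698 + 1900 \sqrt{202}\right) 982705 + 2843037 = \left(1646716803090 + 1867139500 \sqrt{202}\right) + 2843037 = 1646719646127 + 1867139500 \sqrt{202}$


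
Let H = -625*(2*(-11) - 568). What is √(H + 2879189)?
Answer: √3247939 ≈ 1802.2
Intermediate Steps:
H = 368750 (H = -625*(-22 - 568) = -625*(-590) = 368750)
√(H + 2879189) = √(368750 + 2879189) = √3247939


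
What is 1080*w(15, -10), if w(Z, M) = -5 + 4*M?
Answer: -48600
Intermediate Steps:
1080*w(15, -10) = 1080*(-5 + 4*(-10)) = 1080*(-5 - 40) = 1080*(-45) = -48600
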